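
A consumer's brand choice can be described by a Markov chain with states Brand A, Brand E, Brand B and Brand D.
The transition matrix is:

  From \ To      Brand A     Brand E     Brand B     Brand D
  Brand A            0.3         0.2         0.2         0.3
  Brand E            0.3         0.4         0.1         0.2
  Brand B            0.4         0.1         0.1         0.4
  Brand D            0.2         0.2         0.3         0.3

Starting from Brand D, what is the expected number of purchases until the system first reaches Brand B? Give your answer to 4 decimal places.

4.4444

Let t(s) be the expected number of purchases to first reach Brand B from state s, with t(Brand B) = 0. Conditioning on the first purchase:
t(Brand A) = 1 + 0.3·t(Brand A) + 0.2·t(Brand E) + 0.3·t(Brand D)
t(Brand E) = 1 + 0.3·t(Brand A) + 0.4·t(Brand E) + 0.2·t(Brand D)
t(Brand D) = 1 + 0.2·t(Brand A) + 0.2·t(Brand E) + 0.3·t(Brand D)
Solving: t(Brand A) = 4.9383, t(Brand E) = 5.6173, t(Brand D) = 4.4444.
Expected purchases from Brand D to Brand B: 4.4444.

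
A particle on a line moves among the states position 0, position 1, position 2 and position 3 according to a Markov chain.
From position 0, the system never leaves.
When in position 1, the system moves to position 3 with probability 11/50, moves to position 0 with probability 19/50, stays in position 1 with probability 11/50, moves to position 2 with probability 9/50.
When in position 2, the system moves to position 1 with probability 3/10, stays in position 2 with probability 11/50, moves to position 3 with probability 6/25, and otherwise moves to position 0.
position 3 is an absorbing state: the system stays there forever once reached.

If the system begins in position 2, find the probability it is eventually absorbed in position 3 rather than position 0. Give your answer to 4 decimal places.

0.4567

Let h(s) be the probability of absorption at position 3 starting from transient state s. Then h(position 3) = 1 and h(position 0) = 0. By first-step analysis:
h(position 1) = 0.38·0 + 0.22·h(position 1) + 0.18·h(position 2) + 0.22·1
h(position 2) = 0.24·0 + 0.3·h(position 1) + 0.22·h(position 2) + 0.24·1
Solving: h(position 1) = 0.3874, h(position 2) = 0.4567.
Starting from position 2, the probability is 0.4567.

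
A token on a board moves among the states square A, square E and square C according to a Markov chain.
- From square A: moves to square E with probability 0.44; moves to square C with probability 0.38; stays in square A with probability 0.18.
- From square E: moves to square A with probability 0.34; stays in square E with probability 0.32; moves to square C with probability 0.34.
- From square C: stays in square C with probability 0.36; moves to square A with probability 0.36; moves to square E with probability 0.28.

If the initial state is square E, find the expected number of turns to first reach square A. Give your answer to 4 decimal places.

2.8824

Let t(s) be the expected number of turns to first reach square A from state s, with t(square A) = 0. Conditioning on the first turn:
t(square E) = 1 + 0.32·t(square E) + 0.34·t(square C)
t(square C) = 1 + 0.28·t(square E) + 0.36·t(square C)
Solving: t(square E) = 2.8824, t(square C) = 2.8235.
Expected turns from square E to square A: 2.8824.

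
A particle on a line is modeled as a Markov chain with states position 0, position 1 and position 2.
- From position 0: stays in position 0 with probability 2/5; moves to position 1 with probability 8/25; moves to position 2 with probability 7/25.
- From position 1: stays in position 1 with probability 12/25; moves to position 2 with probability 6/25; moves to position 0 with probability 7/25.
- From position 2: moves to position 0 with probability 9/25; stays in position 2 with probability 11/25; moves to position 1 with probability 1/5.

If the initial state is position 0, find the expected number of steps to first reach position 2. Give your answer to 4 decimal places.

Let t(s) be the expected number of steps to first reach position 2 from state s, with t(position 2) = 0. Conditioning on the first step:
t(position 0) = 1 + 0.4·t(position 0) + 0.32·t(position 1)
t(position 1) = 1 + 0.28·t(position 0) + 0.48·t(position 1)
Solving: t(position 0) = 3.7770, t(position 1) = 3.9568.
Expected steps from position 0 to position 2: 3.7770.

3.7770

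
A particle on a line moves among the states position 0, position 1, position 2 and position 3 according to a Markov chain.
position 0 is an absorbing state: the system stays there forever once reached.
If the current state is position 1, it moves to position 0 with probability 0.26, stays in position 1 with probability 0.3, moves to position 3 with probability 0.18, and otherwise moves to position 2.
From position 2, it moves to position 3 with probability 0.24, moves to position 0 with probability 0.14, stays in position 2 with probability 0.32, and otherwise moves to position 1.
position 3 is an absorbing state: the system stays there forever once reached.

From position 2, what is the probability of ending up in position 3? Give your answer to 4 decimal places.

Let h(s) be the probability of absorption at position 3 starting from transient state s. Then h(position 3) = 1 and h(position 0) = 0. By first-step analysis:
h(position 1) = 0.26·0 + 0.3·h(position 1) + 0.26·h(position 2) + 0.18·1
h(position 2) = 0.14·0 + 0.3·h(position 1) + 0.32·h(position 2) + 0.24·1
Solving: h(position 1) = 0.4643, h(position 2) = 0.5578.
Starting from position 2, the probability is 0.5578.

0.5578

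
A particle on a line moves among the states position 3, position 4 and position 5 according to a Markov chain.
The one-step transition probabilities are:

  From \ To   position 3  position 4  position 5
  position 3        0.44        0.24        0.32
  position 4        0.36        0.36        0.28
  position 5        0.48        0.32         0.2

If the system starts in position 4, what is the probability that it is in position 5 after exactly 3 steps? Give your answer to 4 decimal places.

Propagate the distribution vector 3 steps from position 4.
After 0 steps: (0.0000, 1.0000, 0.0000)
After 1 step: (0.3600, 0.3600, 0.2800)
After 2 steps: (0.4224, 0.3056, 0.2720)
After 3 steps: (0.4264, 0.2984, 0.2751)
P(in position 5 after 3 steps) = 0.2751

0.2751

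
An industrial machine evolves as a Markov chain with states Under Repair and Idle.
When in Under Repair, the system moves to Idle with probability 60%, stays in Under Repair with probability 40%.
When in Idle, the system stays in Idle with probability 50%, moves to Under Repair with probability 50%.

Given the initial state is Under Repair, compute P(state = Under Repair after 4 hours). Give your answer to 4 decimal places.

Propagate the distribution vector 4 hours from Under Repair.
After 0 hours: (1.0000, 0.0000)
After 1 hour: (0.4000, 0.6000)
After 2 hours: (0.4600, 0.5400)
After 3 hours: (0.4540, 0.5460)
After 4 hours: (0.4546, 0.5454)
P(in Under Repair after 4 hours) = 0.4546

0.4546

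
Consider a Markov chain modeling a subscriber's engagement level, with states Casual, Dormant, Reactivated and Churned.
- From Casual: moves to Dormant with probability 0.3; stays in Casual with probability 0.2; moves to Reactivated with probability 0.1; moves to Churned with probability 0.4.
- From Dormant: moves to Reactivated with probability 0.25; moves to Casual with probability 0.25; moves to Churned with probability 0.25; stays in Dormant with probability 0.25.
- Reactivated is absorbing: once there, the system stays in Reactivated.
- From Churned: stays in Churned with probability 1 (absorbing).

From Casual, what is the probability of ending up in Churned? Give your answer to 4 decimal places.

0.7143

Let h(s) be the probability of absorption at Churned starting from transient state s. Then h(Churned) = 1 and h(Reactivated) = 0. By first-step analysis:
h(Casual) = 0.2·h(Casual) + 0.3·h(Dormant) + 0.1·0 + 0.4·1
h(Dormant) = 0.25·h(Casual) + 0.25·h(Dormant) + 0.25·0 + 0.25·1
Solving: h(Casual) = 0.7143, h(Dormant) = 0.5714.
Starting from Casual, the probability is 0.7143.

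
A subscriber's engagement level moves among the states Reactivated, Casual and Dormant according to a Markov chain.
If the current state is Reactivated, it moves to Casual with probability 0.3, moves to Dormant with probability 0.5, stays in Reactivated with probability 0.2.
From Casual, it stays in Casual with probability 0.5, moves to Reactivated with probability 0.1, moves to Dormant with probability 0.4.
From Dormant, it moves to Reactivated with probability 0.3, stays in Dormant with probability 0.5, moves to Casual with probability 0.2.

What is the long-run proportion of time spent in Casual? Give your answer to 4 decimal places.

Let the stationary distribution be π with π = πP and π_1 + π_2 + π_3 = 1.
π_1 = 0.2·π_1 + 0.1·π_2 + 0.3·π_3
π_2 = 0.3·π_1 + 0.5·π_2 + 0.2·π_3
Solving with the normalization constraint gives π = (0.2152, 0.3165, 0.4684).
So the stationary probability of Casual is 0.3165.

0.3165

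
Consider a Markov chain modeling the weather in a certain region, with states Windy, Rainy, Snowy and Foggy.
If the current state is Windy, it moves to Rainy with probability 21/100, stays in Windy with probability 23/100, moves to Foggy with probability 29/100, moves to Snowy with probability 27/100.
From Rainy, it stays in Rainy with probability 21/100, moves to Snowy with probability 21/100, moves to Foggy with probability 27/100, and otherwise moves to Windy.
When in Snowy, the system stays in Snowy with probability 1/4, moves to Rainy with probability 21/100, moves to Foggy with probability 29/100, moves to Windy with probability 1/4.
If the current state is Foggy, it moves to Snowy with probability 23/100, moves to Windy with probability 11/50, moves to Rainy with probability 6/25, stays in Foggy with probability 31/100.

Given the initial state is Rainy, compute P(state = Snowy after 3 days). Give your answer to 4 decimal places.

0.2404

Propagate the distribution vector 3 days from Rainy.
After 0 days: (0.0000, 1.0000, 0.0000, 0.0000)
After 1 day: (0.3100, 0.2100, 0.2100, 0.2700)
After 2 days: (0.2483, 0.2181, 0.2424, 0.2912)
After 3 days: (0.2494, 0.2187, 0.2404, 0.2915)
P(in Snowy after 3 days) = 0.2404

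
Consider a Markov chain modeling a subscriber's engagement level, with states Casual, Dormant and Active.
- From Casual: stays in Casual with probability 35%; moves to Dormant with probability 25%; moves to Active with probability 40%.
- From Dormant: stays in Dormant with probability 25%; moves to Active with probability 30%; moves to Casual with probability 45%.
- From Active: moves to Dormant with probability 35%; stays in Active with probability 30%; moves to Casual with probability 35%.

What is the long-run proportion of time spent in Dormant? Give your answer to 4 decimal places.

0.2838

Let the stationary distribution be π with π = πP and π_1 + π_2 + π_3 = 1.
π_1 = 0.35·π_1 + 0.45·π_2 + 0.35·π_3
π_2 = 0.25·π_1 + 0.25·π_2 + 0.35·π_3
Solving with the normalization constraint gives π = (0.3784, 0.2838, 0.3378).
So the stationary probability of Dormant is 0.2838.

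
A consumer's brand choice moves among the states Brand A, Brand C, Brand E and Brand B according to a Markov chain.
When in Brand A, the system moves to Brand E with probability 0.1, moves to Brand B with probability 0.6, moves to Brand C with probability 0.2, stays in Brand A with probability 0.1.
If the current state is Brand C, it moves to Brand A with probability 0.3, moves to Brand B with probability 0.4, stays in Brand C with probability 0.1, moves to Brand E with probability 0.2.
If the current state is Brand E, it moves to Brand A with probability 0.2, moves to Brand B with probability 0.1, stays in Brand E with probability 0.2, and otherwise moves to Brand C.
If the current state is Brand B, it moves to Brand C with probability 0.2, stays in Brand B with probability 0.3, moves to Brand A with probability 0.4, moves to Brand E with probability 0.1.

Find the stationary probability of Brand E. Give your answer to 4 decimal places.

Let the stationary distribution be π with π = πP and π_1 + π_2 + π_3 + π_4 = 1.
π_1 = 0.1·π_1 + 0.3·π_2 + 0.2·π_3 + 0.4·π_4
π_2 = 0.2·π_1 + 0.1·π_2 + 0.5·π_3 + 0.2·π_4
π_3 = 0.1·π_1 + 0.2·π_2 + 0.2·π_3 + 0.1·π_4
Solving with the normalization constraint gives π = (0.2700, 0.2188, 0.1354, 0.3758).
So the stationary probability of Brand E is 0.1354.

0.1354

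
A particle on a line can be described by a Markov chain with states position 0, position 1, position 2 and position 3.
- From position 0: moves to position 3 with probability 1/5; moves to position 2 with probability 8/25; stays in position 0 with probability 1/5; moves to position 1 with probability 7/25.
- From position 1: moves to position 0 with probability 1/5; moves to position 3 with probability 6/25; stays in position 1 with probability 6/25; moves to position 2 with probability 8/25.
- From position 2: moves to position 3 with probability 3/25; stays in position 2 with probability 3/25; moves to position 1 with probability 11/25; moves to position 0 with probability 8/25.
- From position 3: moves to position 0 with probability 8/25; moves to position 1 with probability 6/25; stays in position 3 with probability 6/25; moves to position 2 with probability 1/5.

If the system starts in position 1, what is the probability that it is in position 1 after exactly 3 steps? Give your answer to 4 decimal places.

0.2961

Propagate the distribution vector 3 steps from position 1.
After 0 steps: (0.0000, 1.0000, 0.0000, 0.0000)
After 1 step: (0.2000, 0.2400, 0.3200, 0.2400)
After 2 steps: (0.2672, 0.3120, 0.2272, 0.1936)
After 3 steps: (0.2505, 0.2961, 0.2513, 0.2020)
P(in position 1 after 3 steps) = 0.2961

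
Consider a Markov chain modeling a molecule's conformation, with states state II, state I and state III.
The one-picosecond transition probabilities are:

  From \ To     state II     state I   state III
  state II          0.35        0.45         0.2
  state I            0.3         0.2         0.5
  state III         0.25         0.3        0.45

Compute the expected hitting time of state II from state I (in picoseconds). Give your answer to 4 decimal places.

3.6207

Let t(s) be the expected number of picoseconds to first reach state II from state s, with t(state II) = 0. Conditioning on the first picosecond:
t(state I) = 1 + 0.2·t(state I) + 0.5·t(state III)
t(state III) = 1 + 0.3·t(state I) + 0.45·t(state III)
Solving: t(state I) = 3.6207, t(state III) = 3.7931.
Expected picoseconds from state I to state II: 3.6207.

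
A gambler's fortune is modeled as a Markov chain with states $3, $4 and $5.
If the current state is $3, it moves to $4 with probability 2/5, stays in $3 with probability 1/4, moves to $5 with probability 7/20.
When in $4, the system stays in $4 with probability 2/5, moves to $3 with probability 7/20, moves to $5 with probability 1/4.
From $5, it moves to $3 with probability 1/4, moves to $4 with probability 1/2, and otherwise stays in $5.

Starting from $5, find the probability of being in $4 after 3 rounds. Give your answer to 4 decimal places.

0.4275

Propagate the distribution vector 3 rounds from $5.
After 0 rounds: (0.0000, 0.0000, 1.0000)
After 1 round: (0.2500, 0.5000, 0.2500)
After 2 rounds: (0.3000, 0.4250, 0.2750)
After 3 rounds: (0.2925, 0.4275, 0.2800)
P(in $4 after 3 rounds) = 0.4275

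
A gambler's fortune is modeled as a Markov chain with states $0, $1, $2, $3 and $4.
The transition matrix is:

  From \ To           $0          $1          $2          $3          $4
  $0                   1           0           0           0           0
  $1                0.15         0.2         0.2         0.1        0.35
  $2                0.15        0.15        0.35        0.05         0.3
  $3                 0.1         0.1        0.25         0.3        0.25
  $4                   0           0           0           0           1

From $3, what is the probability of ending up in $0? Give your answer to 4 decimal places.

Let h(s) be the probability of absorption at $0 starting from transient state s. Then h($0) = 1 and h($4) = 0. By first-step analysis:
h($1) = 0.15·1 + 0.2·h($1) + 0.2·h($2) + 0.1·h($3) + 0.35·0
h($2) = 0.15·1 + 0.15·h($1) + 0.35·h($2) + 0.05·h($3) + 0.3·0
h($3) = 0.1·1 + 0.1·h($1) + 0.25·h($2) + 0.3·h($3) + 0.25·0
Solving: h($1) = 0.3065, h($2) = 0.3248, h($3) = 0.3026.
Starting from $3, the probability is 0.3026.

0.3026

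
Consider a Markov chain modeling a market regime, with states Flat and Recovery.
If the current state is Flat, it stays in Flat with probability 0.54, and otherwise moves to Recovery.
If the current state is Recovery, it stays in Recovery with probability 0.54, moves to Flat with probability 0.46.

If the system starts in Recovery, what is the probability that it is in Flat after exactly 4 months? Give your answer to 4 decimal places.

Propagate the distribution vector 4 months from Recovery.
After 0 months: (0.0000, 1.0000)
After 1 month: (0.4600, 0.5400)
After 2 months: (0.4968, 0.5032)
After 3 months: (0.4997, 0.5003)
After 4 months: (0.5000, 0.5000)
P(in Flat after 4 months) = 0.5000

0.5000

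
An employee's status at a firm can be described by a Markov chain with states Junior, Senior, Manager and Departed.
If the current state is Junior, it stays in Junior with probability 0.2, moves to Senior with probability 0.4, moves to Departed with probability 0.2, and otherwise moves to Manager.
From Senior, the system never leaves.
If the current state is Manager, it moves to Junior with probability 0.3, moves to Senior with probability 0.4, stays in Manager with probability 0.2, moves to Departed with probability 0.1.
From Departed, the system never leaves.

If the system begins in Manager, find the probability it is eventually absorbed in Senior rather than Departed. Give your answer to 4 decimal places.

Let h(s) be the probability of absorption at Senior starting from transient state s. Then h(Senior) = 1 and h(Departed) = 0. By first-step analysis:
h(Junior) = 0.2·h(Junior) + 0.4·1 + 0.2·h(Manager) + 0.2·0
h(Manager) = 0.3·h(Junior) + 0.4·1 + 0.2·h(Manager) + 0.1·0
Solving: h(Junior) = 0.6897, h(Manager) = 0.7586.
Starting from Manager, the probability is 0.7586.

0.7586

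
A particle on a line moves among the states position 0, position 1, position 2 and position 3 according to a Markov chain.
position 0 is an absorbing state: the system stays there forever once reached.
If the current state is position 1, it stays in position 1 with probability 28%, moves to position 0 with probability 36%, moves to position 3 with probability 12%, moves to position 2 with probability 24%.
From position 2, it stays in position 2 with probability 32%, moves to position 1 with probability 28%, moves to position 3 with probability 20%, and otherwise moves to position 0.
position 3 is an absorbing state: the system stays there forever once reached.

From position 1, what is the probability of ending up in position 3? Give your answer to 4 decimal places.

0.3068

Let h(s) be the probability of absorption at position 3 starting from transient state s. Then h(position 3) = 1 and h(position 0) = 0. By first-step analysis:
h(position 1) = 0.36·0 + 0.28·h(position 1) + 0.24·h(position 2) + 0.12·1
h(position 2) = 0.2·0 + 0.28·h(position 1) + 0.32·h(position 2) + 0.2·1
Solving: h(position 1) = 0.3068, h(position 2) = 0.4205.
Starting from position 1, the probability is 0.3068.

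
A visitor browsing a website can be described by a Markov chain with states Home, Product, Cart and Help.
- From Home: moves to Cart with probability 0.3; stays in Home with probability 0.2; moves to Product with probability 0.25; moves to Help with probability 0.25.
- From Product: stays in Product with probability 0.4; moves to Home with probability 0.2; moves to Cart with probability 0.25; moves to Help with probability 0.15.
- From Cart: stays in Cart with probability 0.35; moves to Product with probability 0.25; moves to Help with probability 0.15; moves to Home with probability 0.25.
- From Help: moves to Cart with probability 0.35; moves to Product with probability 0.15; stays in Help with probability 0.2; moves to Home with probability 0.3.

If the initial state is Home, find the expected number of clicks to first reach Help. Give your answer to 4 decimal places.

5.2478

Let t(s) be the expected number of clicks to first reach Help from state s, with t(Help) = 0. Conditioning on the first click:
t(Home) = 1 + 0.2·t(Home) + 0.25·t(Product) + 0.3·t(Cart)
t(Product) = 1 + 0.2·t(Home) + 0.4·t(Product) + 0.25·t(Cart)
t(Cart) = 1 + 0.25·t(Home) + 0.25·t(Product) + 0.35·t(Cart)
Solving: t(Home) = 5.2478, t(Product) = 5.8327, t(Cart) = 5.8002.
Expected clicks from Home to Help: 5.2478.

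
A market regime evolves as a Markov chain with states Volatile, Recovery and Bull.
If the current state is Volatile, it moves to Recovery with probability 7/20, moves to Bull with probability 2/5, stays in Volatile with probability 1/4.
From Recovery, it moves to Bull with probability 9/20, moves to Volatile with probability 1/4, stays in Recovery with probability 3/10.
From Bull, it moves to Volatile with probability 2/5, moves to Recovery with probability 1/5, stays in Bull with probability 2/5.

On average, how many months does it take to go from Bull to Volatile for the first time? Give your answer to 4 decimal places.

Let t(s) be the expected number of months to first reach Volatile from state s, with t(Volatile) = 0. Conditioning on the first month:
t(Recovery) = 1 + 0.3·t(Recovery) + 0.45·t(Bull)
t(Bull) = 1 + 0.2·t(Recovery) + 0.4·t(Bull)
Solving: t(Recovery) = 3.1818, t(Bull) = 2.7273.
Expected months from Bull to Volatile: 2.7273.

2.7273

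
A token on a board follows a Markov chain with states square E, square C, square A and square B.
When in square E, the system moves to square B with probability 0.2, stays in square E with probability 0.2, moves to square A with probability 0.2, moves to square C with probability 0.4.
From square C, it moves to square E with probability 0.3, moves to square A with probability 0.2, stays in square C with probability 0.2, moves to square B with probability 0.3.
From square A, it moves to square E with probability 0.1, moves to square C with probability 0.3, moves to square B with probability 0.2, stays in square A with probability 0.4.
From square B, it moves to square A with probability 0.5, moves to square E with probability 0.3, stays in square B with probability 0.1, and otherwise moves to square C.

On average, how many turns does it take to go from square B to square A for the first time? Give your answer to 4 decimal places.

2.7966

Let t(s) be the expected number of turns to first reach square A from state s, with t(square A) = 0. Conditioning on the first turn:
t(square E) = 1 + 0.2·t(square E) + 0.4·t(square C) + 0.2·t(square B)
t(square C) = 1 + 0.3·t(square E) + 0.2·t(square C) + 0.3·t(square B)
t(square B) = 1 + 0.3·t(square E) + 0.1·t(square C) + 0.1·t(square B)
Solving: t(square E) = 3.8136, t(square C) = 3.7288, t(square B) = 2.7966.
Expected turns from square B to square A: 2.7966.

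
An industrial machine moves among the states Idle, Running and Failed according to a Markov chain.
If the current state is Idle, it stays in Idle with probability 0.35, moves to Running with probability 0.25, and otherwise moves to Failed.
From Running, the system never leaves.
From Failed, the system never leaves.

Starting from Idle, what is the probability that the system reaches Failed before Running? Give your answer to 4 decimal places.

Let h(s) be the probability of absorption at Failed starting from transient state s. Then h(Failed) = 1 and h(Running) = 0. By first-step analysis:
h(Idle) = 0.35·h(Idle) + 0.25·0 + 0.4·1
Solving: h(Idle) = 0.6154.
Starting from Idle, the probability is 0.6154.

0.6154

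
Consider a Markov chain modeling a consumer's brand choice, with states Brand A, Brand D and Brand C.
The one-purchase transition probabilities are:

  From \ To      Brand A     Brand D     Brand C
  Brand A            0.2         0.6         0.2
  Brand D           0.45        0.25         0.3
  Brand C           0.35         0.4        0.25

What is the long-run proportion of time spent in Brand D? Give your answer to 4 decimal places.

0.4069

Let the stationary distribution be π with π = πP and π_1 + π_2 + π_3 = 1.
π_1 = 0.2·π_1 + 0.45·π_2 + 0.35·π_3
π_2 = 0.6·π_1 + 0.25·π_2 + 0.4·π_3
Solving with the normalization constraint gives π = (0.3397, 0.4069, 0.2534).
So the stationary probability of Brand D is 0.4069.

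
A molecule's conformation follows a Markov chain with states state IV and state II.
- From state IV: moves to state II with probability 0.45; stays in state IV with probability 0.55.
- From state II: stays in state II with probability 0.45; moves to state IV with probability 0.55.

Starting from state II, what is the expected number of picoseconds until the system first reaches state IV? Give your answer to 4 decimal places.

Let t(s) be the expected number of picoseconds to first reach state IV from state s, with t(state IV) = 0. Conditioning on the first picosecond:
t(state II) = 1 + 0.45·t(state II)
Solving: t(state II) = 1.8182.
Expected picoseconds from state II to state IV: 1.8182.

1.8182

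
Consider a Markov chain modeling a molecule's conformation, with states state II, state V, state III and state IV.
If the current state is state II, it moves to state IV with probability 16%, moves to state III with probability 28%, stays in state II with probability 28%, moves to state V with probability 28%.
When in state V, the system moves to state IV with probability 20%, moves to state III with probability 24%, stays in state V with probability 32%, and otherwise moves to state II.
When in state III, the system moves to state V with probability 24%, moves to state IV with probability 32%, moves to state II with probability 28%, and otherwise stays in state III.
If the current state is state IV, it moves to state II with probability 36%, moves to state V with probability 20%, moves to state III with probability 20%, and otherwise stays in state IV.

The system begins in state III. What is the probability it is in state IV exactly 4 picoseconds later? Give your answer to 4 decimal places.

0.2245

Propagate the distribution vector 4 picoseconds from state III.
After 0 picoseconds: (0.0000, 0.0000, 1.0000, 0.0000)
After 1 picosecond: (0.2800, 0.2400, 0.1600, 0.3200)
After 2 picoseconds: (0.2960, 0.2576, 0.2256, 0.2208)
After 3 picoseconds: (0.2874, 0.2636, 0.2250, 0.2241)
After 4 picoseconds: (0.2874, 0.2636, 0.2245, 0.2245)
P(in state IV after 4 picoseconds) = 0.2245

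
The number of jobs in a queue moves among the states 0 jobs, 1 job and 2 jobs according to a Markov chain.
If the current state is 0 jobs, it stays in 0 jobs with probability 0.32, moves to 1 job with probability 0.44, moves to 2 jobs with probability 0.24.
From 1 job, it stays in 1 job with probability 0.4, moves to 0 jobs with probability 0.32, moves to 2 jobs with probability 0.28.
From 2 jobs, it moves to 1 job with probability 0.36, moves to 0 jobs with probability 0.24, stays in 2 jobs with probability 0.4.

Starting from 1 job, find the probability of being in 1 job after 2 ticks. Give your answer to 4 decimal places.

Sum over the intermediate state after 1 tick:
P = P(1 job→0 jobs)·P(0 jobs→1 job) + P(1 job→1 job)·P(1 job→1 job) + P(1 job→2 jobs)·P(2 jobs→1 job)
  = 0.32×0.44 + 0.4×0.4 + 0.28×0.36
  = 0.1408 + 0.1600 + 0.1008 = 0.4016

0.4016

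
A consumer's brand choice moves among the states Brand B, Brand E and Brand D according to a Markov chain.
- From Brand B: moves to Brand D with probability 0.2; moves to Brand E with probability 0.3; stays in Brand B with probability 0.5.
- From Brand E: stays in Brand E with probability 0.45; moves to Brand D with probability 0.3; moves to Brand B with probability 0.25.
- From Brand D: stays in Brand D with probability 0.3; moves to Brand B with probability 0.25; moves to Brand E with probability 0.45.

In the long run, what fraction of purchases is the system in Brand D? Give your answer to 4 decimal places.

Let the stationary distribution be π with π = πP and π_1 + π_2 + π_3 = 1.
π_1 = 0.5·π_1 + 0.25·π_2 + 0.25·π_3
π_2 = 0.3·π_1 + 0.45·π_2 + 0.45·π_3
Solving with the normalization constraint gives π = (0.3333, 0.4000, 0.2667).
So the stationary probability of Brand D is 0.2667.

0.2667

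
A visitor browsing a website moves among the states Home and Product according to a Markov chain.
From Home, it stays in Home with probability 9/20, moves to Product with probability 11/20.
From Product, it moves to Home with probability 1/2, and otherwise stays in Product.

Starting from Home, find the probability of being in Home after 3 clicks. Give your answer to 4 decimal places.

Propagate the distribution vector 3 clicks from Home.
After 0 clicks: (1.0000, 0.0000)
After 1 click: (0.4500, 0.5500)
After 2 clicks: (0.4775, 0.5225)
After 3 clicks: (0.4761, 0.5239)
P(in Home after 3 clicks) = 0.4761

0.4761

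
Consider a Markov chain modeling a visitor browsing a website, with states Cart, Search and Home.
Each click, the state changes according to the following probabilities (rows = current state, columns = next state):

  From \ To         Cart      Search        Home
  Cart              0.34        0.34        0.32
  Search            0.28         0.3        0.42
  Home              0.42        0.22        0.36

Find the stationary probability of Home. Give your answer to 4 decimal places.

Let the stationary distribution be π with π = πP and π_1 + π_2 + π_3 = 1.
π_1 = 0.34·π_1 + 0.28·π_2 + 0.42·π_3
π_2 = 0.34·π_1 + 0.3·π_2 + 0.22·π_3
Solving with the normalization constraint gives π = (0.3519, 0.2850, 0.3630).
So the stationary probability of Home is 0.3630.

0.3630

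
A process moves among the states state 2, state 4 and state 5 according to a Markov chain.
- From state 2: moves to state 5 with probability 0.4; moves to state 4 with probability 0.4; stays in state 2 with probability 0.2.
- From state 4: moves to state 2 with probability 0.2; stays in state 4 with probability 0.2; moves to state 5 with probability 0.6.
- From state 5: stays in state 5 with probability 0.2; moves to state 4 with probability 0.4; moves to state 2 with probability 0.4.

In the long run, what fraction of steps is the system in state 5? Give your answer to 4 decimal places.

Let the stationary distribution be π with π = πP and π_1 + π_2 + π_3 = 1.
π_1 = 0.2·π_1 + 0.2·π_2 + 0.4·π_3
π_2 = 0.4·π_1 + 0.2·π_2 + 0.4·π_3
Solving with the normalization constraint gives π = (0.2778, 0.3333, 0.3889).
So the stationary probability of state 5 is 0.3889.

0.3889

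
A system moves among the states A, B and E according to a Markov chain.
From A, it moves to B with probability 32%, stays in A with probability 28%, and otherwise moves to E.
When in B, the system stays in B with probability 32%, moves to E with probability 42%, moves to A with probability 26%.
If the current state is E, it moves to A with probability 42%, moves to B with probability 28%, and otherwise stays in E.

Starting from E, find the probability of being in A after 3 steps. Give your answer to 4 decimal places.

0.3264

Propagate the distribution vector 3 steps from E.
After 0 steps: (0.0000, 0.0000, 1.0000)
After 1 step: (0.4200, 0.2800, 0.3000)
After 2 steps: (0.3164, 0.3080, 0.3756)
After 3 steps: (0.3264, 0.3050, 0.3686)
P(in A after 3 steps) = 0.3264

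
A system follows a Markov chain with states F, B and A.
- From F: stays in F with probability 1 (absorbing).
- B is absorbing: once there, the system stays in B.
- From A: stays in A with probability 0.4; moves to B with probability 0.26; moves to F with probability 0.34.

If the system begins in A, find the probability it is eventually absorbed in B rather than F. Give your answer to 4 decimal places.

Let h(s) be the probability of absorption at B starting from transient state s. Then h(B) = 1 and h(F) = 0. By first-step analysis:
h(A) = 0.34·0 + 0.26·1 + 0.4·h(A)
Solving: h(A) = 0.4333.
Starting from A, the probability is 0.4333.

0.4333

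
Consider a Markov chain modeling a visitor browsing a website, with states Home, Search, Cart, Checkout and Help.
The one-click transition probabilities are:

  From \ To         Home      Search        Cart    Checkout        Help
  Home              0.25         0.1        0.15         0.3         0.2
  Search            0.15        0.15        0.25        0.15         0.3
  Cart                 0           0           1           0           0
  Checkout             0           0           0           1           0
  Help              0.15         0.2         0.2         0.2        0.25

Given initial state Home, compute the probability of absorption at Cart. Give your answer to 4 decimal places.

Let h(s) be the probability of absorption at Cart starting from transient state s. Then h(Cart) = 1 and h(Checkout) = 0. By first-step analysis:
h(Home) = 0.25·h(Home) + 0.1·h(Search) + 0.15·1 + 0.3·0 + 0.2·h(Help)
h(Search) = 0.15·h(Home) + 0.15·h(Search) + 0.25·1 + 0.15·0 + 0.3·h(Help)
h(Help) = 0.15·h(Home) + 0.2·h(Search) + 0.2·1 + 0.2·0 + 0.25·h(Help)
Solving: h(Home) = 0.4027, h(Search) = 0.5384, h(Help) = 0.4908.
Starting from Home, the probability is 0.4027.

0.4027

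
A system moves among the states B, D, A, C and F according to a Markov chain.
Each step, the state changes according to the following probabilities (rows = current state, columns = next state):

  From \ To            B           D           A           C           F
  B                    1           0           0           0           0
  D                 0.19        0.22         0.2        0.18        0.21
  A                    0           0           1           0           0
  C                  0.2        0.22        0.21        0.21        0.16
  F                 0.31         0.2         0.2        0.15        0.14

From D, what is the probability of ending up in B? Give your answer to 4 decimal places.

0.5151

Let h(s) be the probability of absorption at B starting from transient state s. Then h(B) = 1 and h(A) = 0. By first-step analysis:
h(D) = 0.19·1 + 0.22·h(D) + 0.2·0 + 0.18·h(C) + 0.21·h(F)
h(C) = 0.2·1 + 0.22·h(D) + 0.21·0 + 0.21·h(C) + 0.16·h(F)
h(F) = 0.31·1 + 0.2·h(D) + 0.2·0 + 0.15·h(C) + 0.14·h(F)
Solving: h(D) = 0.5151, h(C) = 0.5120, h(F) = 0.5695.
Starting from D, the probability is 0.5151.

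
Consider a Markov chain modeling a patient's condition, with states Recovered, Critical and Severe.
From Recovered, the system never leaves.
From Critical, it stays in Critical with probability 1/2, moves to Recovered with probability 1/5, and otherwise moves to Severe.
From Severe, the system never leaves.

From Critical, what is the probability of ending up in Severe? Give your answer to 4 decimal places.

0.6000

Let h(s) be the probability of absorption at Severe starting from transient state s. Then h(Severe) = 1 and h(Recovered) = 0. By first-step analysis:
h(Critical) = 0.2·0 + 0.5·h(Critical) + 0.3·1
Solving: h(Critical) = 0.6000.
Starting from Critical, the probability is 0.6000.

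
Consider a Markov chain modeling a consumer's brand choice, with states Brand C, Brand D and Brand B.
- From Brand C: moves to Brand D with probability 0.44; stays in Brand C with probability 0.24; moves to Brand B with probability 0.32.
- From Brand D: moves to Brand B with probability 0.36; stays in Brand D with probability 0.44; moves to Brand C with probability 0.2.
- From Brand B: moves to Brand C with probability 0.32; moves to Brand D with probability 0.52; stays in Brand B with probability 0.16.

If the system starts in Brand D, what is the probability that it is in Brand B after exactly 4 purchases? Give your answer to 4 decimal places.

0.2915

Propagate the distribution vector 4 purchases from Brand D.
After 0 purchases: (0.0000, 1.0000, 0.0000)
After 1 purchase: (0.2000, 0.4400, 0.3600)
After 2 purchases: (0.2512, 0.4688, 0.2800)
After 3 purchases: (0.2436, 0.4624, 0.2940)
After 4 purchases: (0.2450, 0.4635, 0.2915)
P(in Brand B after 4 purchases) = 0.2915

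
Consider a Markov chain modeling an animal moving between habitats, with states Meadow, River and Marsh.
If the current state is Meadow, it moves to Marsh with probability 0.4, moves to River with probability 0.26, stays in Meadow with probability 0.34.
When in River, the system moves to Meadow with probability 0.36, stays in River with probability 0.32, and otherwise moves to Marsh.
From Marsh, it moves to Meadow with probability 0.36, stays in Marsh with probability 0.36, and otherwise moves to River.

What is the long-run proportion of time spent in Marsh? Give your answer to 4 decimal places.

0.3627

Let the stationary distribution be π with π = πP and π_1 + π_2 + π_3 = 1.
π_1 = 0.34·π_1 + 0.36·π_2 + 0.36·π_3
π_2 = 0.26·π_1 + 0.32·π_2 + 0.28·π_3
Solving with the normalization constraint gives π = (0.3529, 0.2843, 0.3627).
So the stationary probability of Marsh is 0.3627.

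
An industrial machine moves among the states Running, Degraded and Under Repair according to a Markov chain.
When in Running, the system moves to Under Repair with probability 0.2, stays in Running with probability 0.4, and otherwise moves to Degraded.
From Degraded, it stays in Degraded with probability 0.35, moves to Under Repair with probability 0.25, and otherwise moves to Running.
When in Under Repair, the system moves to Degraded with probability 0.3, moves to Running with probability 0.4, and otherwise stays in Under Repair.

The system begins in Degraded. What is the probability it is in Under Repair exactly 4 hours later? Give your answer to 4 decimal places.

Propagate the distribution vector 4 hours from Degraded.
After 0 hours: (0.0000, 1.0000, 0.0000)
After 1 hour: (0.4000, 0.3500, 0.2500)
After 2 hours: (0.4000, 0.3575, 0.2425)
After 3 hours: (0.4000, 0.3579, 0.2421)
After 4 hours: (0.4000, 0.3579, 0.2421)
P(in Under Repair after 4 hours) = 0.2421

0.2421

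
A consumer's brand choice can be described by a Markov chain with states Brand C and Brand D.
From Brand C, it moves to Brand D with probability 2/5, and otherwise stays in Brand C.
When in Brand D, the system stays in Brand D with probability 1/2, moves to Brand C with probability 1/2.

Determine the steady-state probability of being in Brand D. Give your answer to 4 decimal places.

0.4444

Let the stationary distribution be π with π = πP and π_1 + π_2 = 1.
π_1 = 0.6·π_1 + 0.5·π_2
Solving with the normalization constraint gives π = (0.5556, 0.4444).
So the stationary probability of Brand D is 0.4444.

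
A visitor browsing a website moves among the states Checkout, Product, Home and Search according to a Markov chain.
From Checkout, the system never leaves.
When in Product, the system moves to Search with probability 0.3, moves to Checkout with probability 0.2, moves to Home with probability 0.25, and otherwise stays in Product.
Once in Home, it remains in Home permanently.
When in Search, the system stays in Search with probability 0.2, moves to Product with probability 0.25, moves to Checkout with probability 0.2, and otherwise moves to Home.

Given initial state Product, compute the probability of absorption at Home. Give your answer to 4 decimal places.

Let h(s) be the probability of absorption at Home starting from transient state s. Then h(Home) = 1 and h(Checkout) = 0. By first-step analysis:
h(Product) = 0.2·0 + 0.25·h(Product) + 0.25·1 + 0.3·h(Search)
h(Search) = 0.2·0 + 0.25·h(Product) + 0.35·1 + 0.2·h(Search)
Solving: h(Product) = 0.5810, h(Search) = 0.6190.
Starting from Product, the probability is 0.5810.

0.5810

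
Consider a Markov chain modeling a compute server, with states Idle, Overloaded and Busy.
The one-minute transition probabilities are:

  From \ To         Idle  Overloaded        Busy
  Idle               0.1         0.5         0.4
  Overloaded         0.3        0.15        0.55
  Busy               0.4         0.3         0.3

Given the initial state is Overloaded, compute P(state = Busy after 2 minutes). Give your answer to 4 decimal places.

0.3675

Sum over the intermediate state after 1 minute:
P = P(Overloaded→Idle)·P(Idle→Busy) + P(Overloaded→Overloaded)·P(Overloaded→Busy) + P(Overloaded→Busy)·P(Busy→Busy)
  = 0.3×0.4 + 0.15×0.55 + 0.55×0.3
  = 0.1200 + 0.0825 + 0.1650 = 0.3675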